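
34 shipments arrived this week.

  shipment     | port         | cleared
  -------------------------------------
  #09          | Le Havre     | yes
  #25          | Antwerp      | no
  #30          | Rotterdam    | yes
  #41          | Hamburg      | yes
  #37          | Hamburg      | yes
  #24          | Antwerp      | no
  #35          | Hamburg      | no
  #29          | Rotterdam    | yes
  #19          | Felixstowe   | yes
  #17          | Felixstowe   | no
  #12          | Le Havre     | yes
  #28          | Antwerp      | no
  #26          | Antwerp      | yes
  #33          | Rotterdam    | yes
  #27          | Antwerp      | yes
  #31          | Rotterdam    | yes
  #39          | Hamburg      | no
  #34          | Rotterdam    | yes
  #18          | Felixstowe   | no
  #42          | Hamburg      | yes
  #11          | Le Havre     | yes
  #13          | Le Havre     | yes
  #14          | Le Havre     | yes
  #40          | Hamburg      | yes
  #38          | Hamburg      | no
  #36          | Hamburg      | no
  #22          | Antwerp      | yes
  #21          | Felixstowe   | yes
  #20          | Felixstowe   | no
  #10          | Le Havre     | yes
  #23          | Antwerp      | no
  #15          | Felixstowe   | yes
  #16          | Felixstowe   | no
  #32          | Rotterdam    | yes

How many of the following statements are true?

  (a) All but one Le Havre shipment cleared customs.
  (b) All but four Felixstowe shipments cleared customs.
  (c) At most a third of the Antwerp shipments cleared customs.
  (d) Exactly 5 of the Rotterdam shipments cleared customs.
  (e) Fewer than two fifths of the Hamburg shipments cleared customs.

1

(a) Le Havre: |A| = 6, |A ∩ B| = 6; needs |A ∖ B| = 1 — false.
(b) Felixstowe: |A| = 7, |A ∩ B| = 3; needs |A ∖ B| = 4 — true.
(c) Antwerp: |A| = 7, |A ∩ B| = 3; needs |A ∩ B| / |A| ≤ 1/3 — false.
(d) Rotterdam: |A| = 6, |A ∩ B| = 6; needs |A ∩ B| = 5 — false.
(e) Hamburg: |A| = 8, |A ∩ B| = 4; needs |A ∩ B| / |A| < 2/5 — false.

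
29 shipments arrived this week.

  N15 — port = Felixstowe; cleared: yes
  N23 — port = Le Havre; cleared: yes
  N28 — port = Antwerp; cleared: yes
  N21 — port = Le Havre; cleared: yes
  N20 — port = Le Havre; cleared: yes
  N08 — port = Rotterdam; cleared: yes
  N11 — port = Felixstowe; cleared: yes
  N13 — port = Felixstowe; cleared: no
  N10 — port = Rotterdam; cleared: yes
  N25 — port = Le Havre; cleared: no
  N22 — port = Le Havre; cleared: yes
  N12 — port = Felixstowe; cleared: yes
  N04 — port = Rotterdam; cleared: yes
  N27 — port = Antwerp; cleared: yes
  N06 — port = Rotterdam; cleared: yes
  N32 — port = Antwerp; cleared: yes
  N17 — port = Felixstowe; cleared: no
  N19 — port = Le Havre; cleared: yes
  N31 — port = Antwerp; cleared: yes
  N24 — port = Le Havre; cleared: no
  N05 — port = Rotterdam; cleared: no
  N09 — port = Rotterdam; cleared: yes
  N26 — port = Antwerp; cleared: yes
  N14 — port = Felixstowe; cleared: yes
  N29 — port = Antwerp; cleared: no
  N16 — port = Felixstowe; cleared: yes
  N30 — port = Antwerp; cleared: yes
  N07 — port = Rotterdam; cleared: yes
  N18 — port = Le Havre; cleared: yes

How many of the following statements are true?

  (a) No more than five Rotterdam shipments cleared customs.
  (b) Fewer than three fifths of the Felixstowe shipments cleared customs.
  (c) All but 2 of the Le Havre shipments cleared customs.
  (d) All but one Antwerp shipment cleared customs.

(a) Rotterdam: |A| = 7, |A ∩ B| = 6; needs |A ∩ B| ≤ 5 — false.
(b) Felixstowe: |A| = 7, |A ∩ B| = 5; needs |A ∩ B| / |A| < 3/5 — false.
(c) Le Havre: |A| = 8, |A ∩ B| = 6; needs |A ∖ B| = 2 — true.
(d) Antwerp: |A| = 7, |A ∩ B| = 6; needs |A ∖ B| = 1 — true.

2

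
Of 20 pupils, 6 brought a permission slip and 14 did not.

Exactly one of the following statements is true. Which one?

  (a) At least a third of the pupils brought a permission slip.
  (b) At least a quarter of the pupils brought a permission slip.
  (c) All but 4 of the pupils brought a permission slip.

(b)

|A| = 20, |A ∩ B| = 6, |A ∖ B| = 14.
(a) requires |A ∩ B| / |A| ≥ 1/3: false.
(b) requires |A ∩ B| / |A| ≥ 1/4: true.
(c) requires |A ∖ B| = 4: false.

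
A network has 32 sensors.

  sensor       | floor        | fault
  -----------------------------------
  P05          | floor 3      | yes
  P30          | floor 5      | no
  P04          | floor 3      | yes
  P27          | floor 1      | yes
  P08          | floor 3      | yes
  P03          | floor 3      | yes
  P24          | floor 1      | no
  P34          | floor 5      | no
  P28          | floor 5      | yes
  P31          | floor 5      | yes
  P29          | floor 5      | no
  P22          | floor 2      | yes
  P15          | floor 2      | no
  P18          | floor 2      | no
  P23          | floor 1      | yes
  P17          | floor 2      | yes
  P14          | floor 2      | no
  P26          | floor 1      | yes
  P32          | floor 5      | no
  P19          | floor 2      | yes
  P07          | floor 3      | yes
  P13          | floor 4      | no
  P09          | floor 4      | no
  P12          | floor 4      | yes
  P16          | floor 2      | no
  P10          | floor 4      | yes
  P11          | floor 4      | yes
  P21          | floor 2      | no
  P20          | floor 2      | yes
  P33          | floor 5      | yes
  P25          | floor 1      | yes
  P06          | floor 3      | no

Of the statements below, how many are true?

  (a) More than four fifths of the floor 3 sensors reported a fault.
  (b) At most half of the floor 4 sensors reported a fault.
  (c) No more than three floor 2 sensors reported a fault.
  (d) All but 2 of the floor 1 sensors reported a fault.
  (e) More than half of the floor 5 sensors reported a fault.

1

(a) floor 3: |A| = 6, |A ∩ B| = 5; needs |A ∩ B| / |A| > 4/5 — true.
(b) floor 4: |A| = 5, |A ∩ B| = 3; needs |A ∩ B| ≤ |A ∖ B| — false.
(c) floor 2: |A| = 9, |A ∩ B| = 4; needs |A ∩ B| ≤ 3 — false.
(d) floor 1: |A| = 5, |A ∩ B| = 4; needs |A ∖ B| = 2 — false.
(e) floor 5: |A| = 7, |A ∩ B| = 3; needs |A ∩ B| > |A ∖ B| — false.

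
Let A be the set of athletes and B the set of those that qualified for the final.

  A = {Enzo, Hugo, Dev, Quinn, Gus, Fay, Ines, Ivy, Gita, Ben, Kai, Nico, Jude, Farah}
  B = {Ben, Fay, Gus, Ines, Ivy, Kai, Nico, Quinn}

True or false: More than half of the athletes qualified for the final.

The determiner here denotes the relation: |A ∩ B| > |A ∖ B|.
A (the restrictor) = {Enzo, Hugo, Dev, Quinn, Gus, Fay, Ines, Ivy, Gita, Ben, Kai, Nico, Jude, Farah}, |A| = 14.
A ∩ B = {Quinn, Gus, Fay, Ines, Ivy, Ben, Kai, Nico}, so |A ∩ B| = 8.
A ∖ B = {Enzo, Hugo, Dev, Gita, Jude, Farah}, so |A ∖ B| = 6.
8 > 6, so the statement is true.

True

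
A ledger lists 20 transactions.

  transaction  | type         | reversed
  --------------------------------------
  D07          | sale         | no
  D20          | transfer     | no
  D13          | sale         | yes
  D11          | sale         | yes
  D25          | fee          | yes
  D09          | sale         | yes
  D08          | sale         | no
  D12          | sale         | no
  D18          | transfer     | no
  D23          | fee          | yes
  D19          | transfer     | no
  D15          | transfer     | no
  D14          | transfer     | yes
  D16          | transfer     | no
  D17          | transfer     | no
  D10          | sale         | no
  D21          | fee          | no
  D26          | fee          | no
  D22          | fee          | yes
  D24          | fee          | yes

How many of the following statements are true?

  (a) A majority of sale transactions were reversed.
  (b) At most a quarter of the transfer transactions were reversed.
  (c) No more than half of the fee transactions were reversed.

1

(a) sale: |A| = 7, |A ∩ B| = 3; needs |A ∩ B| > |A ∖ B| — false.
(b) transfer: |A| = 7, |A ∩ B| = 1; needs |A ∩ B| / |A| ≤ 1/4 — true.
(c) fee: |A| = 6, |A ∩ B| = 4; needs |A ∩ B| ≤ |A ∖ B| — false.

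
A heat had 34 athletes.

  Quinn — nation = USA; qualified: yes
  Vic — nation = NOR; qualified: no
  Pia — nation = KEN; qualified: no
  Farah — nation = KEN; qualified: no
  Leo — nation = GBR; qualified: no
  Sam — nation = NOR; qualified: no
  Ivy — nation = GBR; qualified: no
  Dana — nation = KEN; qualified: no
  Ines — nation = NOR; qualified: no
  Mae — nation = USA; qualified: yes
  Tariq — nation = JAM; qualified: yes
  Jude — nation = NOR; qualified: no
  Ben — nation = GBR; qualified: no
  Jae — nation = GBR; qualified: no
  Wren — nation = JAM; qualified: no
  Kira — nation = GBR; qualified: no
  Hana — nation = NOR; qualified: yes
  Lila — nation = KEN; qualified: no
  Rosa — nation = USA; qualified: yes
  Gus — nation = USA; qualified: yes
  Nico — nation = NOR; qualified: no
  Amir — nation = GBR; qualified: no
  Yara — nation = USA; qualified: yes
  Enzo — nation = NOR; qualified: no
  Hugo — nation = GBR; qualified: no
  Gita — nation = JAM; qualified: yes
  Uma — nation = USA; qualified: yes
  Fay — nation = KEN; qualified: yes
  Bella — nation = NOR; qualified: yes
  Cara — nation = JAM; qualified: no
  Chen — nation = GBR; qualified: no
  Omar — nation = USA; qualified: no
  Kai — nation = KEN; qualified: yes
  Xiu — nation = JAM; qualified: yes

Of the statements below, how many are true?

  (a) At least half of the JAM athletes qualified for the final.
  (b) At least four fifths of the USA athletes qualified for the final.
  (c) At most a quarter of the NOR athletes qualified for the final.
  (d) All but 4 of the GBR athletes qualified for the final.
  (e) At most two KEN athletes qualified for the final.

4

(a) JAM: |A| = 5, |A ∩ B| = 3; needs |A ∩ B| ≥ |A ∖ B| — true.
(b) USA: |A| = 7, |A ∩ B| = 6; needs |A ∩ B| / |A| ≥ 4/5 — true.
(c) NOR: |A| = 8, |A ∩ B| = 2; needs |A ∩ B| / |A| ≤ 1/4 — true.
(d) GBR: |A| = 8, |A ∩ B| = 0; needs |A ∖ B| = 4 — false.
(e) KEN: |A| = 6, |A ∩ B| = 2; needs |A ∩ B| ≤ 2 — true.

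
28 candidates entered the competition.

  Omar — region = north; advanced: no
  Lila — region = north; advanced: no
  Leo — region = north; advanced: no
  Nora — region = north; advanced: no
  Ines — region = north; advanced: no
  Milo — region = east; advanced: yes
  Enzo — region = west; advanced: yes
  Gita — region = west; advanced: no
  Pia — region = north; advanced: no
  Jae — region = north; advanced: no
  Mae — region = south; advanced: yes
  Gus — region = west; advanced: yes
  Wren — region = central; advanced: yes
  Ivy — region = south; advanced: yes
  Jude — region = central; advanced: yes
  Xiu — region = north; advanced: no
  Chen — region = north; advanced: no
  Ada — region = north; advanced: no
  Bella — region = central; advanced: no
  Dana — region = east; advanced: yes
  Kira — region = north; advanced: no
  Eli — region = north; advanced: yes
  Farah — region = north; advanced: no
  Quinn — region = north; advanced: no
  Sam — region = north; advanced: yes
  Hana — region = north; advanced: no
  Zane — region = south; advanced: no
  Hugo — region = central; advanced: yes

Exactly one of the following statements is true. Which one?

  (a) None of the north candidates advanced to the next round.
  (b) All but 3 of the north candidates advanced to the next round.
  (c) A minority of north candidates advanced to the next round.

(c)

|A| = 16, |A ∩ B| = 2, |A ∖ B| = 14.
(a) requires A ∩ B = ∅ (|A ∩ B| = 0): false.
(b) requires |A ∖ B| = 3: false.
(c) requires |A ∩ B| < |A ∖ B|: true.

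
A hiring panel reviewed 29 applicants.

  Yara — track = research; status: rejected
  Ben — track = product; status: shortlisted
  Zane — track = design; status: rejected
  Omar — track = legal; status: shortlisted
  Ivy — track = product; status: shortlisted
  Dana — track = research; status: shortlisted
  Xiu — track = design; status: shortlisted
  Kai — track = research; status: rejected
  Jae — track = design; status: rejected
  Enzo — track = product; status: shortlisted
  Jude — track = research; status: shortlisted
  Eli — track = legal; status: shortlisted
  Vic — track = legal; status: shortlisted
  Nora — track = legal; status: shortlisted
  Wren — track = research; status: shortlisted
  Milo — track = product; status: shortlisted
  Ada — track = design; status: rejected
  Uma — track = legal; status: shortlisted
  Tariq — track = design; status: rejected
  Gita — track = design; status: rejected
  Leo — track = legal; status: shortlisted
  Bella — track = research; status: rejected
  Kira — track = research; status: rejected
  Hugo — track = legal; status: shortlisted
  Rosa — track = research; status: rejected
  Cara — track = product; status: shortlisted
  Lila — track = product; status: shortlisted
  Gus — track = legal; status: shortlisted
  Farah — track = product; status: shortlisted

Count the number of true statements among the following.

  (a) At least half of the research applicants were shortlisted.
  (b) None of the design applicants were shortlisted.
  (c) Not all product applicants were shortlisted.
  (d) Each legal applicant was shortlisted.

1

(a) research: |A| = 8, |A ∩ B| = 3; needs |A ∩ B| ≥ |A ∖ B| — false.
(b) design: |A| = 6, |A ∩ B| = 1; needs A ∩ B = ∅ (|A ∩ B| = 0) — false.
(c) product: |A| = 7, |A ∩ B| = 7; needs A ⊄ B (|A ∖ B| ≥ 1) — false.
(d) legal: |A| = 8, |A ∩ B| = 8; needs A ⊆ B, i.e. every element of A is in B (|A ∖ B| = 0) — true.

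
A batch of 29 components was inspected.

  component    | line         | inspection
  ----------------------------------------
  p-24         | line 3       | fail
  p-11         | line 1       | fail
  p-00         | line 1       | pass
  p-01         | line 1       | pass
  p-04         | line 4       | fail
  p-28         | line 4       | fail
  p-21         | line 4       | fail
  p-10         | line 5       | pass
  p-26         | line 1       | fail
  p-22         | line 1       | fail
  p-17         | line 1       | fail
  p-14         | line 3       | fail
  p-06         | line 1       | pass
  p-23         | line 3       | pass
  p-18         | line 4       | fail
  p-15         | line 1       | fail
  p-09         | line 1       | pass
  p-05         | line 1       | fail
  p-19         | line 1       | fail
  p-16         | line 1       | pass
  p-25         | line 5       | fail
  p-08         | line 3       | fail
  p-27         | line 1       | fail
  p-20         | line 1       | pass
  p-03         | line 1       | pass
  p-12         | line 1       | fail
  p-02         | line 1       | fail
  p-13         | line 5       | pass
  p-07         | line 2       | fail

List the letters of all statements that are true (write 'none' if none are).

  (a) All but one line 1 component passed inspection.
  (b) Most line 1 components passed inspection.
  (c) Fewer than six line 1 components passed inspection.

none

|A| = 17, |A ∩ B| = 7, |A ∖ B| = 10.
(a) |A ∖ B| = 1: fails.
(b) |A ∩ B| > |A ∖ B|: fails.
(c) |A ∩ B| < 6: fails.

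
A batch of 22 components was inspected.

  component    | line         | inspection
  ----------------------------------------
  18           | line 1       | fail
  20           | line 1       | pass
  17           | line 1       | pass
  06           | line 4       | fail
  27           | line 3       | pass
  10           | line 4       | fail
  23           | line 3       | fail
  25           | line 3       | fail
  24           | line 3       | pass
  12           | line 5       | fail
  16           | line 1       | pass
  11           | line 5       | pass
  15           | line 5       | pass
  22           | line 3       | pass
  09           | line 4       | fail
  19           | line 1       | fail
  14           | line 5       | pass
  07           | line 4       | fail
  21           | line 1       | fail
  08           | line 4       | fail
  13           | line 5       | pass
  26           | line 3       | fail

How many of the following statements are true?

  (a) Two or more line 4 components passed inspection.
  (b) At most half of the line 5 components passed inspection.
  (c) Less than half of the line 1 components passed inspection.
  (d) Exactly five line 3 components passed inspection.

(a) line 4: |A| = 5, |A ∩ B| = 0; needs |A ∩ B| ≥ 2 — false.
(b) line 5: |A| = 5, |A ∩ B| = 4; needs |A ∩ B| ≤ |A ∖ B| — false.
(c) line 1: |A| = 6, |A ∩ B| = 3; needs |A ∩ B| < |A ∖ B| — false.
(d) line 3: |A| = 6, |A ∩ B| = 3; needs |A ∩ B| = 5 — false.

0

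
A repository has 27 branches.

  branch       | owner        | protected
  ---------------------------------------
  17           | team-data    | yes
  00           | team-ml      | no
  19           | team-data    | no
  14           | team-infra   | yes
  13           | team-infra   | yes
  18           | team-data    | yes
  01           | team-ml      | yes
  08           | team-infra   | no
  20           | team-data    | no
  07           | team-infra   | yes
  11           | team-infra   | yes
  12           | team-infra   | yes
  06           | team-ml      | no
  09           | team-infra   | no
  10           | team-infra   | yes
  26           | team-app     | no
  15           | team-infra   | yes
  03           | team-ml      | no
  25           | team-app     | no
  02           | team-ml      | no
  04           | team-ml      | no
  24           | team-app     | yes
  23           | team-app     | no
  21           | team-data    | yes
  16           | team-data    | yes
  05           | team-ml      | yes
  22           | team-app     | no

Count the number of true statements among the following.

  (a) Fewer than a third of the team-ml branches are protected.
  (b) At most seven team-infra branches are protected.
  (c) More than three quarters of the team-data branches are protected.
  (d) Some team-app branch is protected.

(a) team-ml: |A| = 7, |A ∩ B| = 2; needs |A ∩ B| / |A| < 1/3 — true.
(b) team-infra: |A| = 9, |A ∩ B| = 7; needs |A ∩ B| ≤ 7 — true.
(c) team-data: |A| = 6, |A ∩ B| = 4; needs |A ∩ B| / |A| > 3/4 — false.
(d) team-app: |A| = 5, |A ∩ B| = 1; needs A ∩ B ≠ ∅ (|A ∩ B| ≥ 1) — true.

3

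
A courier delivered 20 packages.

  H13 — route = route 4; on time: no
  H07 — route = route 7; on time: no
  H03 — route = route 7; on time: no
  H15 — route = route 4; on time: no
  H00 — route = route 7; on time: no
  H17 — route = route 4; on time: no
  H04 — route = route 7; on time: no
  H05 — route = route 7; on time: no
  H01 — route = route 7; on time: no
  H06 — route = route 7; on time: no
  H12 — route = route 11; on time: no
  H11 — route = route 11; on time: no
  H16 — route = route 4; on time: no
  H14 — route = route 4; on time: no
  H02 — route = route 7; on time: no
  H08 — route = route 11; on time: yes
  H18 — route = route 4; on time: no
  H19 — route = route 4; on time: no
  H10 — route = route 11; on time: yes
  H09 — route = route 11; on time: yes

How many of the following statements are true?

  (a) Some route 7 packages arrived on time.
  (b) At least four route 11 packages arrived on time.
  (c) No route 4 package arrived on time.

1

(a) route 7: |A| = 8, |A ∩ B| = 0; needs A ∩ B ≠ ∅ (|A ∩ B| ≥ 1) — false.
(b) route 11: |A| = 5, |A ∩ B| = 3; needs |A ∩ B| ≥ 4 — false.
(c) route 4: |A| = 7, |A ∩ B| = 0; needs A ∩ B = ∅ (|A ∩ B| = 0) — true.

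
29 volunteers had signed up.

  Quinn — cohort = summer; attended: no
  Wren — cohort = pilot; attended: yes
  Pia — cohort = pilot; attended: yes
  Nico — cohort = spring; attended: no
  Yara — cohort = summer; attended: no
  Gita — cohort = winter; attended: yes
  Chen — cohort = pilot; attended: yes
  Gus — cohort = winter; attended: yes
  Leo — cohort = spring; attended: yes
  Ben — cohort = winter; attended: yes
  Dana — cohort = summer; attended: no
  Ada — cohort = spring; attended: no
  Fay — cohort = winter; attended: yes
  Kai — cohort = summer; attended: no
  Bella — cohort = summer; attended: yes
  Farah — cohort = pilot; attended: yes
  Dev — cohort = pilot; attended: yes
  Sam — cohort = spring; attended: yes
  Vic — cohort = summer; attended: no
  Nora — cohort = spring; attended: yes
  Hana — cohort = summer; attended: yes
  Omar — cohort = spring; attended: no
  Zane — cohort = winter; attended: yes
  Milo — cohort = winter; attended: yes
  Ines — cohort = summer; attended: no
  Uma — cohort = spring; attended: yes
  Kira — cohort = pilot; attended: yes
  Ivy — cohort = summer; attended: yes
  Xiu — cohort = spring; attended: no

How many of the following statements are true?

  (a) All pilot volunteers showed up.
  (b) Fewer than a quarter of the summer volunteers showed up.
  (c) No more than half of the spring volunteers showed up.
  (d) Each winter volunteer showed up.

(a) pilot: |A| = 6, |A ∩ B| = 6; needs A ⊆ B, i.e. every element of A is in B (|A ∖ B| = 0) — true.
(b) summer: |A| = 9, |A ∩ B| = 3; needs |A ∩ B| / |A| < 1/4 — false.
(c) spring: |A| = 8, |A ∩ B| = 4; needs |A ∩ B| ≤ |A ∖ B| — true.
(d) winter: |A| = 6, |A ∩ B| = 6; needs A ⊆ B, i.e. every element of A is in B (|A ∖ B| = 0) — true.

3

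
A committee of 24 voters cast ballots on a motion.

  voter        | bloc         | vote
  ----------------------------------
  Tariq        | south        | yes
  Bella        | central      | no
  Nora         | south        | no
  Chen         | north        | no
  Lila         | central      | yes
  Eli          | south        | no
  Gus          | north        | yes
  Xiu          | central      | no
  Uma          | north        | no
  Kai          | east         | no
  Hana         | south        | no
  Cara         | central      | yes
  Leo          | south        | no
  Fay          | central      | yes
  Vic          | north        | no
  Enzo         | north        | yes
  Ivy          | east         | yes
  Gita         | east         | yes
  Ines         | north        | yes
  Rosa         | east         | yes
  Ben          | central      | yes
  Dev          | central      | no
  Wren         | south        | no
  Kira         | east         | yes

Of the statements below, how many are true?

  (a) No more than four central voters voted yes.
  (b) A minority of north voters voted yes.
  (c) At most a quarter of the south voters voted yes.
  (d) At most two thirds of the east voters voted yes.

2

(a) central: |A| = 7, |A ∩ B| = 4; needs |A ∩ B| ≤ 4 — true.
(b) north: |A| = 6, |A ∩ B| = 3; needs |A ∩ B| < |A ∖ B| — false.
(c) south: |A| = 6, |A ∩ B| = 1; needs |A ∩ B| / |A| ≤ 1/4 — true.
(d) east: |A| = 5, |A ∩ B| = 4; needs |A ∩ B| / |A| ≤ 2/3 — false.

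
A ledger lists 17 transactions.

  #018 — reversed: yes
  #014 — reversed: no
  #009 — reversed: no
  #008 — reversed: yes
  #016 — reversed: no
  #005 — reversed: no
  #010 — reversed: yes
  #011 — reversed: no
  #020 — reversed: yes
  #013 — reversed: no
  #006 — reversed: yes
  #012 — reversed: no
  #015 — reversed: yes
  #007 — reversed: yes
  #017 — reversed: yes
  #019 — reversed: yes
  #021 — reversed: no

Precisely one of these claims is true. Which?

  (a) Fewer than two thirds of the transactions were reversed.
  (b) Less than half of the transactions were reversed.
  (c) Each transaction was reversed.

|A| = 17, |A ∩ B| = 9, |A ∖ B| = 8.
(a) requires |A ∩ B| / |A| < 2/3: true.
(b) requires |A ∩ B| < |A ∖ B|: false.
(c) requires A ⊆ B, i.e. every element of A is in B (|A ∖ B| = 0): false.

(a)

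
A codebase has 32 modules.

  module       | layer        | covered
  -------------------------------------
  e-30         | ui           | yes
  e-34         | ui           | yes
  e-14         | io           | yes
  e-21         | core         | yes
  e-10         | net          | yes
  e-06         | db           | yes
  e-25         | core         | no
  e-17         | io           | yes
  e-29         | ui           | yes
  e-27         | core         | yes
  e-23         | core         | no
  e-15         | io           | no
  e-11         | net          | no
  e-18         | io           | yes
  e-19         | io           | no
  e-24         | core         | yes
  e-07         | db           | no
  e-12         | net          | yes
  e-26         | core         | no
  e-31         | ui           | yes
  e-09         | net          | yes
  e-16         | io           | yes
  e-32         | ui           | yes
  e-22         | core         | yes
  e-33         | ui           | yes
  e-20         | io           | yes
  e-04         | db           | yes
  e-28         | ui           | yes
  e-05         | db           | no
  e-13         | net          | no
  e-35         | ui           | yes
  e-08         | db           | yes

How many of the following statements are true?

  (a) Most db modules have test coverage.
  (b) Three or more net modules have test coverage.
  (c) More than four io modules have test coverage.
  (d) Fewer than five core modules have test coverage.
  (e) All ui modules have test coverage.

5

(a) db: |A| = 5, |A ∩ B| = 3; needs |A ∩ B| > |A ∖ B| — true.
(b) net: |A| = 5, |A ∩ B| = 3; needs |A ∩ B| ≥ 3 — true.
(c) io: |A| = 7, |A ∩ B| = 5; needs |A ∩ B| > 4 — true.
(d) core: |A| = 7, |A ∩ B| = 4; needs |A ∩ B| < 5 — true.
(e) ui: |A| = 8, |A ∩ B| = 8; needs A ⊆ B, i.e. every element of A is in B (|A ∖ B| = 0) — true.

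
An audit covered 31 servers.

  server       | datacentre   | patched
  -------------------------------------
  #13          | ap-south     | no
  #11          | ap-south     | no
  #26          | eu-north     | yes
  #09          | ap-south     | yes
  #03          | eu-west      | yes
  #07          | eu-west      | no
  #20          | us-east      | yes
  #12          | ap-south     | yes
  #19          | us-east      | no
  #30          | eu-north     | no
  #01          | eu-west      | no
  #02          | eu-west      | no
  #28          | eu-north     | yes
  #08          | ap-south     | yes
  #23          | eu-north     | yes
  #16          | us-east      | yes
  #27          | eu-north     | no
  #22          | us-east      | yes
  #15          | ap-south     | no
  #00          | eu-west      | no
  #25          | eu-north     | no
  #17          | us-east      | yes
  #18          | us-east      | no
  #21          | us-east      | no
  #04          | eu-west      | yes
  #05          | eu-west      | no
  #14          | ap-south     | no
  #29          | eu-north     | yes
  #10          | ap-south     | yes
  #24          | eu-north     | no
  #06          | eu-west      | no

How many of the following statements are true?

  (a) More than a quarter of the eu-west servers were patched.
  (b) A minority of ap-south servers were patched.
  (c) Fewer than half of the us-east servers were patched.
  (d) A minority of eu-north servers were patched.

0

(a) eu-west: |A| = 8, |A ∩ B| = 2; needs |A ∩ B| / |A| > 1/4 — false.
(b) ap-south: |A| = 8, |A ∩ B| = 4; needs |A ∩ B| < |A ∖ B| — false.
(c) us-east: |A| = 7, |A ∩ B| = 4; needs |A ∩ B| < |A ∖ B| — false.
(d) eu-north: |A| = 8, |A ∩ B| = 4; needs |A ∩ B| < |A ∖ B| — false.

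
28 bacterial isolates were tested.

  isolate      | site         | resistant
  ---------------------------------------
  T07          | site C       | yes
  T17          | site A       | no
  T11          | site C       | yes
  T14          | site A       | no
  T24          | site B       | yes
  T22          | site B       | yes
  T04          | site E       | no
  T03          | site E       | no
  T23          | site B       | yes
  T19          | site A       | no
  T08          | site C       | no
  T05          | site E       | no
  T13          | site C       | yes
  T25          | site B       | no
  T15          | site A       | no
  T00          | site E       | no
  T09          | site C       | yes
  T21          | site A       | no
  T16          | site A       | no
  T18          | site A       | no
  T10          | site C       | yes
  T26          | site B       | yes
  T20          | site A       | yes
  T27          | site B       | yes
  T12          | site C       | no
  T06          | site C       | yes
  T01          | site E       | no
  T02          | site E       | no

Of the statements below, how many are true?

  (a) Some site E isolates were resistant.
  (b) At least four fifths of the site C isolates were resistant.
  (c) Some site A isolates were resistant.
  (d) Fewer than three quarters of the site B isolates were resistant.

(a) site E: |A| = 6, |A ∩ B| = 0; needs A ∩ B ≠ ∅ (|A ∩ B| ≥ 1) — false.
(b) site C: |A| = 8, |A ∩ B| = 6; needs |A ∩ B| / |A| ≥ 4/5 — false.
(c) site A: |A| = 8, |A ∩ B| = 1; needs A ∩ B ≠ ∅ (|A ∩ B| ≥ 1) — true.
(d) site B: |A| = 6, |A ∩ B| = 5; needs |A ∩ B| / |A| < 3/4 — false.

1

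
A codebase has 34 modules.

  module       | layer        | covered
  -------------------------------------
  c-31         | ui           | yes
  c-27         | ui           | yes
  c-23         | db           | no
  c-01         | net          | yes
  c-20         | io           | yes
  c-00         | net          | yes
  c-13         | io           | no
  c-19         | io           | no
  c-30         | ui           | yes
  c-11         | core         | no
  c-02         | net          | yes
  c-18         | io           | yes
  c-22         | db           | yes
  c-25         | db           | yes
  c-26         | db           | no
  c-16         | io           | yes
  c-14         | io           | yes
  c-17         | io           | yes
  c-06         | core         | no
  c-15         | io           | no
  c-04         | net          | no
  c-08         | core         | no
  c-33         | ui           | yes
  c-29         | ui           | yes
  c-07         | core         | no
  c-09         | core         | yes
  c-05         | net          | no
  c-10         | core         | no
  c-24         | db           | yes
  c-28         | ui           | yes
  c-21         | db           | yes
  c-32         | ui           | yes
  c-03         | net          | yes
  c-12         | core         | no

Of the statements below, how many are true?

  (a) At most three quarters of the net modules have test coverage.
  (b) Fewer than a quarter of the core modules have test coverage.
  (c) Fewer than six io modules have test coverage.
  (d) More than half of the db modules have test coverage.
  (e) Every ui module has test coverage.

5

(a) net: |A| = 6, |A ∩ B| = 4; needs |A ∩ B| / |A| ≤ 3/4 — true.
(b) core: |A| = 7, |A ∩ B| = 1; needs |A ∩ B| / |A| < 1/4 — true.
(c) io: |A| = 8, |A ∩ B| = 5; needs |A ∩ B| < 6 — true.
(d) db: |A| = 6, |A ∩ B| = 4; needs |A ∩ B| > |A ∖ B| — true.
(e) ui: |A| = 7, |A ∩ B| = 7; needs A ⊆ B, i.e. every element of A is in B (|A ∖ B| = 0) — true.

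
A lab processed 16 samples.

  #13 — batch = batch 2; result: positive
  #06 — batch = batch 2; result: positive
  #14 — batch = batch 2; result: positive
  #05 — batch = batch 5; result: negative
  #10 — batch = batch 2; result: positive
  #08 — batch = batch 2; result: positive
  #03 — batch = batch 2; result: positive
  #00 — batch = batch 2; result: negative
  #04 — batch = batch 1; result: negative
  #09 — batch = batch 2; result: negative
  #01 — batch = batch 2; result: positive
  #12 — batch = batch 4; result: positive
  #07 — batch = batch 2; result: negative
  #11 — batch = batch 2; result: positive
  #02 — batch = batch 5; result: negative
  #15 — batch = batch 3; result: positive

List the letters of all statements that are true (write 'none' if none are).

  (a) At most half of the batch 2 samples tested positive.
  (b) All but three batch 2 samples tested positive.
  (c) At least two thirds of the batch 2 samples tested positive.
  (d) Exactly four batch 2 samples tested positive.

(b), (c)

|A| = 11, |A ∩ B| = 8, |A ∖ B| = 3.
(a) |A ∩ B| ≤ |A ∖ B|: fails.
(b) |A ∖ B| = 3: holds.
(c) |A ∩ B| / |A| ≥ 2/3: holds.
(d) |A ∩ B| = 4: fails.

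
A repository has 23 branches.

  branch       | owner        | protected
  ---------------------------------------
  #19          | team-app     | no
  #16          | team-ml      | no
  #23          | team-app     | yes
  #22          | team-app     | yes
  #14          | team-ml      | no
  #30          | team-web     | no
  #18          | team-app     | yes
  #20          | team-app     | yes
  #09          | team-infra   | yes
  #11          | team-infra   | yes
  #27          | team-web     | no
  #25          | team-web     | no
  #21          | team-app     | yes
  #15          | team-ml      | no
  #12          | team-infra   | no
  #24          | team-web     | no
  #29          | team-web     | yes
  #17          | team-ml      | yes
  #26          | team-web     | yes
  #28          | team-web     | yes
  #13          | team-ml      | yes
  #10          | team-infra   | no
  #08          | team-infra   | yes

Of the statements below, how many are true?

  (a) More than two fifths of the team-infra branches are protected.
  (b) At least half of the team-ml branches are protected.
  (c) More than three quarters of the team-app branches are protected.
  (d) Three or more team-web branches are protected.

3

(a) team-infra: |A| = 5, |A ∩ B| = 3; needs |A ∩ B| / |A| > 2/5 — true.
(b) team-ml: |A| = 5, |A ∩ B| = 2; needs |A ∩ B| ≥ |A ∖ B| — false.
(c) team-app: |A| = 6, |A ∩ B| = 5; needs |A ∩ B| / |A| > 3/4 — true.
(d) team-web: |A| = 7, |A ∩ B| = 3; needs |A ∩ B| ≥ 3 — true.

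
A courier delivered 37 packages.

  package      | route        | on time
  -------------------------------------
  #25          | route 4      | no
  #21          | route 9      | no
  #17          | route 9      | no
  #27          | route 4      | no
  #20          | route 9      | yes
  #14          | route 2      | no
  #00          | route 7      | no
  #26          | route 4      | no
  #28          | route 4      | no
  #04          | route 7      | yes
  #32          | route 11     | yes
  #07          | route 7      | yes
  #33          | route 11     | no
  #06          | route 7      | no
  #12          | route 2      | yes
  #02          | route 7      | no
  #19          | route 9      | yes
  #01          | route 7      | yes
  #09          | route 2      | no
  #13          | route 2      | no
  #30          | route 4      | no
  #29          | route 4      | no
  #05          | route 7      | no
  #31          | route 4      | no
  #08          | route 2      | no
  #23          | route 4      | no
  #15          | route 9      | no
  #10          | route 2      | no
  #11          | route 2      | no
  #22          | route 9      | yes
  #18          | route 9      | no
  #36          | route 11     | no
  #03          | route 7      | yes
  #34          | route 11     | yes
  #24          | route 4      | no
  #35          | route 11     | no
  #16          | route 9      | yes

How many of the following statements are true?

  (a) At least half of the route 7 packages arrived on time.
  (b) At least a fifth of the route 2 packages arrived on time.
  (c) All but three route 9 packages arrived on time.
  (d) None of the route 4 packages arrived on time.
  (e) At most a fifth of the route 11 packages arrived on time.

2

(a) route 7: |A| = 8, |A ∩ B| = 4; needs |A ∩ B| ≥ |A ∖ B| — true.
(b) route 2: |A| = 7, |A ∩ B| = 1; needs |A ∩ B| / |A| ≥ 1/5 — false.
(c) route 9: |A| = 8, |A ∩ B| = 4; needs |A ∖ B| = 3 — false.
(d) route 4: |A| = 9, |A ∩ B| = 0; needs A ∩ B = ∅ (|A ∩ B| = 0) — true.
(e) route 11: |A| = 5, |A ∩ B| = 2; needs |A ∩ B| / |A| ≤ 1/5 — false.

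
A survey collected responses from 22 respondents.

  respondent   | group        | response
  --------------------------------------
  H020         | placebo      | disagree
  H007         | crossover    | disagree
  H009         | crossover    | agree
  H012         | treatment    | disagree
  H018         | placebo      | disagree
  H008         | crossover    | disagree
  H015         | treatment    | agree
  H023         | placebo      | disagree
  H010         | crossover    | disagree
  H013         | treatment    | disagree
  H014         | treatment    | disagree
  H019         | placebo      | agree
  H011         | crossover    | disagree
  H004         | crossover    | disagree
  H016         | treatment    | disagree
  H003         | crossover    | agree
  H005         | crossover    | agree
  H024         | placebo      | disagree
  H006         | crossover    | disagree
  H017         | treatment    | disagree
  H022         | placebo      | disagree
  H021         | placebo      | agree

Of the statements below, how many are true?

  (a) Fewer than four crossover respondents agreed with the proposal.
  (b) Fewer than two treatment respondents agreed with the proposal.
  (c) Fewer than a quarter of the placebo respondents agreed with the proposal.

2

(a) crossover: |A| = 9, |A ∩ B| = 3; needs |A ∩ B| < 4 — true.
(b) treatment: |A| = 6, |A ∩ B| = 1; needs |A ∩ B| < 2 — true.
(c) placebo: |A| = 7, |A ∩ B| = 2; needs |A ∩ B| / |A| < 1/4 — false.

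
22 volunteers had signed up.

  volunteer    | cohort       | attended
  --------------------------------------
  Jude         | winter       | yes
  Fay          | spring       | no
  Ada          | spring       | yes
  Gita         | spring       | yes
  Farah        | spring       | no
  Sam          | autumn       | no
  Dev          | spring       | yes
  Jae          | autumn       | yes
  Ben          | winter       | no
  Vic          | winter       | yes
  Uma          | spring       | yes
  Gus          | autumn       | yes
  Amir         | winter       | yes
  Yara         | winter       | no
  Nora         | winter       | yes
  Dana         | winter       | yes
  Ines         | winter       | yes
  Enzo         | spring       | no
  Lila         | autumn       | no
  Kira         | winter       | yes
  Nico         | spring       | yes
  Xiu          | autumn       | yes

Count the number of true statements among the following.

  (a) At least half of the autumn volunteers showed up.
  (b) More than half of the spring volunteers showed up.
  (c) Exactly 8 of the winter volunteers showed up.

(a) autumn: |A| = 5, |A ∩ B| = 3; needs |A ∩ B| ≥ |A ∖ B| — true.
(b) spring: |A| = 8, |A ∩ B| = 5; needs |A ∩ B| > |A ∖ B| — true.
(c) winter: |A| = 9, |A ∩ B| = 7; needs |A ∩ B| = 8 — false.

2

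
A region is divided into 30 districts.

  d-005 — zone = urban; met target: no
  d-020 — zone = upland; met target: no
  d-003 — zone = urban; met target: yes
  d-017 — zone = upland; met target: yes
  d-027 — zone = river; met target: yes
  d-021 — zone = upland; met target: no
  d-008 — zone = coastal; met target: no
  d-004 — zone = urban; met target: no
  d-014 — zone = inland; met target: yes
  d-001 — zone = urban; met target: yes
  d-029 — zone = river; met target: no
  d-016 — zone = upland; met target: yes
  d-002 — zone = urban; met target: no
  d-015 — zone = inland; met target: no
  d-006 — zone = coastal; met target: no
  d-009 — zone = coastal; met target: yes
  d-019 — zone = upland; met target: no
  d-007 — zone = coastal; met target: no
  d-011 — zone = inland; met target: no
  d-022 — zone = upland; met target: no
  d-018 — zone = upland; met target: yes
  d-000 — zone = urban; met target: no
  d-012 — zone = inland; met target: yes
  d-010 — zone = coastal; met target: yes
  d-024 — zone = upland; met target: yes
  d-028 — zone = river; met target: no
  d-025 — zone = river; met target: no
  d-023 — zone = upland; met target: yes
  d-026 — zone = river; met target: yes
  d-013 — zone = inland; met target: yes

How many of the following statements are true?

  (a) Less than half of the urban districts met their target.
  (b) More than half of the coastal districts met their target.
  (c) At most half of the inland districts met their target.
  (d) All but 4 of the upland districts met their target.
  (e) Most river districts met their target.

(a) urban: |A| = 6, |A ∩ B| = 2; needs |A ∩ B| < |A ∖ B| — true.
(b) coastal: |A| = 5, |A ∩ B| = 2; needs |A ∩ B| > |A ∖ B| — false.
(c) inland: |A| = 5, |A ∩ B| = 3; needs |A ∩ B| ≤ |A ∖ B| — false.
(d) upland: |A| = 9, |A ∩ B| = 5; needs |A ∖ B| = 4 — true.
(e) river: |A| = 5, |A ∩ B| = 2; needs |A ∩ B| > |A ∖ B| — false.

2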